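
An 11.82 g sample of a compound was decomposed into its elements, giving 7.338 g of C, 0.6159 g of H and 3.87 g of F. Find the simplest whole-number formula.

C3H3F

Moles — C: 7.338 / 12.01 = 0.611 mol; H: 0.6159 / 1.008 = 0.611 mol; F: 3.87 / 19.00 = 0.2037 mol
Ratios (÷ 0.2037): C 3.000, H 3.000, F 1.000
→ C3H3F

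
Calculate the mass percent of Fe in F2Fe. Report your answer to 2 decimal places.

59.51%

Molar mass = 2(19.00) + 1(55.85) = 93.850 g/mol
Mass of Fe per mole = 1 × 55.85 = 55.850 g
% Fe = 55.850 / 93.850 × 100 = 59.51%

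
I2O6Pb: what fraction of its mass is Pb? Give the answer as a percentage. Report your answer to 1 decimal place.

Molar mass = 2(126.90) + 6(16.00) + 1(207.2) = 557.000 g/mol
Mass of Pb per mole = 1 × 207.2 = 207.200 g
% Pb = 207.200 / 557.000 × 100 = 37.2%

37.2%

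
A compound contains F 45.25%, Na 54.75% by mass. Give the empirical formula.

FNa

Assume 100 g: 45.25 g F, 54.75 g Na.
n(F) = 45.25/19.00 = 2.382, n(Na) = 54.75/22.99 = 2.381
Divide by the smallest (2.381 mol Na): F 1.000, Na 1.000
≈ 1:1 → FNa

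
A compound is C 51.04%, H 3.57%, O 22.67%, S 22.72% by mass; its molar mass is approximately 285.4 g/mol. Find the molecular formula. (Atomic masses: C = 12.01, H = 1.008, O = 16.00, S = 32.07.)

Assume 100 g: 51.04 g C, 3.57 g H, 22.67 g O, 22.72 g S.
n(C) = 51.04/12.01 = 4.25, n(H) = 3.57/1.008 = 3.542, n(O) = 22.67/16.00 = 1.417, n(S) = 22.72/32.07 = 0.7085
Smallest is S at 0.7085 mol; normalising gives C 5.999, H 4.999, O 2.000, S 1.000
Ratio ≈ 6:5:2:1, so the empirical formula is C6H5O2S
Empirical-formula mass = 141.17 g/mol
n = 285.4 / 141.17 = 2.02 ≈ 2
Molecular formula = (C6H5O2S)×2 = C12H10O4S2

C12H10O4S2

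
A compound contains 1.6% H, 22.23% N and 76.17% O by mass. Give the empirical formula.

Assume 100 g: 1.6 g H, 22.23 g N, 76.17 g O.
n(H) = 1.6/1.008 = 1.587, n(N) = 22.23/14.01 = 1.587, n(O) = 76.17/16.00 = 4.761
Divide by the smallest (1.587 mol N): H 1.000, N 1.000, O 3.000
Ratio ≈ 1:1:3, so the empirical formula is HNO3

HNO3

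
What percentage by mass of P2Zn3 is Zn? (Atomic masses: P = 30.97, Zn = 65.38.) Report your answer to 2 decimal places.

76.00%

Molar mass = 2(30.97) + 3(65.38) = 258.080 g/mol
Mass of Zn per mole = 3 × 65.38 = 196.140 g
% Zn = 196.140 / 258.080 × 100 = 76.00%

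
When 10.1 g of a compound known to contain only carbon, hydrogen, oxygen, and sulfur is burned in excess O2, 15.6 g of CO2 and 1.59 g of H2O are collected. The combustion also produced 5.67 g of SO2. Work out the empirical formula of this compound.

C4H2O2S

mol C = 15.6 / 44.01 = 0.3545; mass C = 0.3545 × 12.01 = 4.257 g
mol H = 2 × (1.59 / 18.02) = 0.1765; mass H = 0.1765 × 1.008 = 0.1779 g
mol S = 5.67 / 64.07 = 0.08850; mass S = 2.838 g
mass O = 10.1 − (7.273) = 2.827 g → mol O = 0.1767
Divide by the smallest (0.0885 mol S): C 4.005, H 1.994, O 1.996, S 1.000
≈ 4:2:2:1 → C4H2O2S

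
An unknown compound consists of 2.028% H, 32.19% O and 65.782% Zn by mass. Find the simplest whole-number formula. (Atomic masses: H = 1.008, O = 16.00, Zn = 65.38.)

H2O2Zn

Assume 100 g: 2.028 g H, 32.19 g O, 65.782 g Zn.
n(H) = 2.028/1.008 = 2.012, n(O) = 32.19/16.00 = 2.012, n(Zn) = 65.782/65.38 = 1.006
Smallest is Zn at 1.006 mol; normalising gives H 2.000, O 2.000, Zn 1.000
→ H2O2Zn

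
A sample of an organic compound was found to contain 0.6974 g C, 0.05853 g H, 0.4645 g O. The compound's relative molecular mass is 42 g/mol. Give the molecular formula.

C2H2O

n(C) = 0.6974/12.01 = 0.05807, n(H) = 0.05853/1.008 = 0.05807, n(O) = 0.4645/16.00 = 0.02903
Divide by the smallest (0.02903 mol O): C 2.000, H 2.000, O 1.000
→ C2H2O
Empirical-formula mass = 42.04 g/mol
n = 42 / 42.04 = 1.00 ≈ 1
Molecular formula = empirical formula = C2H2O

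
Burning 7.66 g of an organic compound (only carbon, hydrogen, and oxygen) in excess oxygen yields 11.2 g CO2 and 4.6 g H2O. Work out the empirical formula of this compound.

mol C = 11.2 / 44.01 = 0.2545; mass C = 0.2545 × 12.01 = 3.056 g
mol H = 2 × (4.6 / 18.02) = 0.5105; mass H = 0.5105 × 1.008 = 0.5146 g
mass O = 7.66 − (3.571) = 4.089 g → mol O = 0.2556
Divide by the smallest (0.2545 mol C): C 1.000, H 2.006, O 1.004
≈ 1:2:1 → CH2O

CH2O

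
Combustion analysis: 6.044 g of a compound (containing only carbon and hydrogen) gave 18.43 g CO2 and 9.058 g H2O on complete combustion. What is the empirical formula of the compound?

C5H12

mol C = 18.43 / 44.01 = 0.4188; mass C = 0.4188 × 12.01 = 5.029 g
mol H = 2 × (9.058 / 18.02) = 1.005; mass H = 1.005 × 1.008 = 1.013 g
Smallest is C at 0.4188 mol; normalising gives C 1.000, H 2.401
×5: C 5.00, H 12.00 → C5H12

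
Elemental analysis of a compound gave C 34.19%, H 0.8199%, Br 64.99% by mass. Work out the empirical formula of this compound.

C7H2Br2

Assume 100 g: 34.19 g C, 0.8199 g H, 64.99 g Br.
Moles — C: 34.19 / 12.01 = 2.847 mol; H: 0.8199 / 1.008 = 0.8134 mol; Br: 64.99 / 79.90 = 0.8134 mol
Smallest is Br at 0.8134 mol; normalising gives C 3.500, H 1.000, Br 1.000
×2: C 7.00, H 2.00, Br 2.00 → C7H2Br2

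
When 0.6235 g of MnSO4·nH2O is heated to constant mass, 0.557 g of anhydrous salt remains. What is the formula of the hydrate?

Mass of water lost = 0.6235 − 0.557 = 0.0665 g → 0.0665 / 18.02 = 0.00369 mol H2O
Molar mass of MnSO4 = 151.01 g/mol → mol MnSO4 = 0.557 / 151.01 = 0.003688
n = 0.00369 / 0.003688 = 1.00 ≈ 1 → MnSO4·H2O

MnSO4·H2O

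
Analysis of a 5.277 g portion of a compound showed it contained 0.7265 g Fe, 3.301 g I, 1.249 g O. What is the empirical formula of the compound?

n(Fe) = 0.7265/55.85 = 0.01301, n(I) = 3.301/126.90 = 0.02601, n(O) = 1.249/16.00 = 0.07806
Smallest is Fe at 0.01301 mol; normalising gives Fe 1.000, I 2.000, O 6.001
→ FeI2O6

FeI2O6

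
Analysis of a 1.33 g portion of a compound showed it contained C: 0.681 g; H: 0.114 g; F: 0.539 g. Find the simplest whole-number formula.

n(C) = 0.681/12.01 = 0.0567, n(H) = 0.114/1.008 = 0.1131, n(F) = 0.539/19.00 = 0.02837
Ratios (÷ 0.02837): C 1.999, H 3.987, F 1.000
→ C2H4F

C2H4F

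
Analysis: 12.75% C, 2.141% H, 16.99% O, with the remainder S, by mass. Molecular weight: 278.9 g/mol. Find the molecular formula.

C3H6O3S6

Assume 100 g: 12.75 g C, 2.141 g H, 16.99 g O, 68.119 g S.
Moles — C: 12.75 / 12.01 = 1.062 mol; H: 2.141 / 1.008 = 2.124 mol; O: 16.99 / 16.00 = 1.062 mol; S: 68.119 / 32.07 = 2.124 mol
Ratios (÷ 1.062): C 1.000, H 2.001, O 1.000, S 2.001
Ratio ≈ 1:2:1:2, so the empirical formula is CH2OS2
Empirical-formula mass = 94.17 g/mol
n = 278.9 / 94.17 = 2.96 ≈ 3
Molecular formula = (CH2OS2)×3 = C3H6O3S6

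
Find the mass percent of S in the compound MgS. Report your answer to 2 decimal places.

56.88%

Molar mass = 1(24.31) + 1(32.07) = 56.380 g/mol
Mass of S per mole = 1 × 32.07 = 32.070 g
% S = 32.070 / 56.380 × 100 = 56.88%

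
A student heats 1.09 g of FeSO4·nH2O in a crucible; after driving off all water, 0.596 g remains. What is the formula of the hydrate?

Mass of water lost = 1.09 − 0.596 = 0.494 g → 0.494 / 18.02 = 0.02741 mol H2O
Molar mass of FeSO4 = 151.92 g/mol → mol FeSO4 = 0.596 / 151.92 = 0.003923
n = 0.02741 / 0.003923 = 6.99 ≈ 7 → FeSO4·7H2O

FeSO4·7H2O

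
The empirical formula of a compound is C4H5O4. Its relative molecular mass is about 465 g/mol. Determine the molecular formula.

C16H20O16

Empirical-formula mass = 117.08 g/mol
n = 465 / 117.08 = 3.97 ≈ 4
Molecular formula = (C4H5O4)4 = C16H20O16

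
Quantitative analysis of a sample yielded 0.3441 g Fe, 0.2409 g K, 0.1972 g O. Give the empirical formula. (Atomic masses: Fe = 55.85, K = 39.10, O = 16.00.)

Fe: 0.3441 g ÷ 55.85 g/mol = 0.006161 mol
K: 0.2409 g ÷ 39.10 g/mol = 0.006161 mol
O: 0.1972 g ÷ 16.00 g/mol = 0.01232 mol
Ratios (÷ 0.006161): Fe 1.000, K 1.000, O 2.000
Ratio ≈ 1:1:2, so the empirical formula is FeKO2

FeKO2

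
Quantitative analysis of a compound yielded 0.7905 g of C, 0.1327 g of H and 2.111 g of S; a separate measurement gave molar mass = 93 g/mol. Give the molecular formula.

n(C) = 0.7905/12.01 = 0.06582, n(H) = 0.1327/1.008 = 0.1316, n(S) = 2.111/32.07 = 0.06582
Ratios (÷ 0.06582): C 1.000, H 2.000, S 1.000
→ CH2S
Empirical-formula mass = 46.10 g/mol
n = 93 / 46.10 = 2.02 ≈ 2
Molecular formula = (CH2S)×2 = C2H4S2

C2H4S2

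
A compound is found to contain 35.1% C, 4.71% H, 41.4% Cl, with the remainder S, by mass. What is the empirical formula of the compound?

C5H8Cl2S

Assume 100 g: 35.1 g C, 4.71 g H, 41.4 g Cl, 18.79 g S.
n(C) = 35.1/12.01 = 2.923, n(H) = 4.71/1.008 = 4.673, n(Cl) = 41.4/35.45 = 1.168, n(S) = 18.79/32.07 = 0.5859
Divide by the smallest (0.5859 mol S): C 4.988, H 7.975, Cl 1.993, S 1.000
≈ 5:8:2:1 → C5H8Cl2S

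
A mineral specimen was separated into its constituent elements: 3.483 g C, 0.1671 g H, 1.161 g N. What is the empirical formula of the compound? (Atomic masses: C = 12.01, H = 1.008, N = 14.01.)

C: 3.483 g ÷ 12.01 g/mol = 0.29 mol
H: 0.1671 g ÷ 1.008 g/mol = 0.1658 mol
N: 1.161 g ÷ 14.01 g/mol = 0.08287 mol
Smallest is N at 0.08287 mol; normalising gives C 3.500, H 2.000, N 1.000
×2: C 7.00, H 4.00, N 2.00 → C7H4N2

C7H4N2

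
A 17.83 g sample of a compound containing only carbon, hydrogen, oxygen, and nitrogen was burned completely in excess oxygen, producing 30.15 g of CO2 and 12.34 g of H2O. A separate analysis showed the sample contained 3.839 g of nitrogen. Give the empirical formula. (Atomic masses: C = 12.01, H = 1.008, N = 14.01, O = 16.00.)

C5H10N2O2

mol C = 30.15 / 44.01 = 0.6851; mass C = 0.6851 × 12.01 = 8.228 g
mol H = 2 × (12.34 / 18.02) = 1.370; mass H = 1.370 × 1.008 = 1.381 g
mol N = 3.839 / 14.01 = 0.2740
mass O = 17.83 − (13.45) = 4.383 g → mol O = 0.2739
Ratios (÷ 0.2739): C 2.501, H 5.000, N 1.000, O 1.000
×2: C 5.00, H 10.00, N 2.00, O 2.00 → C5H10N2O2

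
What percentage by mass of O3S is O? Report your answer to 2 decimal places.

Molar mass = 3(16.00) + 1(32.07) = 80.070 g/mol
Mass of O per mole = 3 × 16.00 = 48.000 g
% O = 48.000 / 80.070 × 100 = 59.95%

59.95%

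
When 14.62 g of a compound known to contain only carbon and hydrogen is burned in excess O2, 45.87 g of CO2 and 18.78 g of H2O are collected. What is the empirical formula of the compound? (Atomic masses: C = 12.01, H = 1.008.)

CH2

mol C = 45.87 / 44.01 = 1.042; mass C = 1.042 × 12.01 = 12.52 g
mol H = 2 × (18.78 / 18.02) = 2.084; mass H = 2.084 × 1.008 = 2.101 g
Divide by the smallest (1.042 mol C): C 1.000, H 2.000
≈ 1:2 → CH2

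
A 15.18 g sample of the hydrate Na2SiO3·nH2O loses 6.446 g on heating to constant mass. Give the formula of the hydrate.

Mass of anhydrous Na2SiO3 = 15.18 − 6.446 = 8.734 g
mol H2O = 6.446 / 18.02 = 0.3577
Molar mass of Na2SiO3 = 122.07 g/mol → mol Na2SiO3 = 8.734 / 122.07 = 0.07155
n = 0.3577 / 0.07155 = 5.00 ≈ 5 → Na2SiO3·5H2O

Na2SiO3·5H2O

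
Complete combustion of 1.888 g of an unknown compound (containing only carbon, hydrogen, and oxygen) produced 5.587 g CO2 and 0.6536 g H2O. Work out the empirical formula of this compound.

mol C = 5.587 / 44.01 = 0.1269; mass C = 0.1269 × 12.01 = 1.525 g
mol H = 2 × (0.6536 / 18.02) = 0.07254; mass H = 0.07254 × 1.008 = 0.07312 g
mass O = 1.888 − (1.598) = 0.2902 g → mol O = 0.01814
Ratios (÷ 0.01814): C 6.999, H 3.999, O 1.000
Ratio ≈ 7:4:1, so the empirical formula is C7H4O

C7H4O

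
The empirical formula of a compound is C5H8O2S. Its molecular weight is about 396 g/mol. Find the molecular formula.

Empirical-formula mass = 132.18 g/mol
n = 396 / 132.18 = 3.00 ≈ 3
Molecular formula = (C5H8O2S)3 = C15H24O6S3

C15H24O6S3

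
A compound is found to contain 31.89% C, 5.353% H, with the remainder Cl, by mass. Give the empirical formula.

Assume 100 g: 31.89 g C, 5.353 g H, 62.757 g Cl.
n(C) = 31.89/12.01 = 2.655, n(H) = 5.353/1.008 = 5.311, n(Cl) = 62.757/35.45 = 1.77
Divide by the smallest (1.77 mol Cl): C 1.500, H 3.000, Cl 1.000
Scaling by 2: C 3.00, H 6.00, Cl 2.00 → C3H6Cl2

C3H6Cl2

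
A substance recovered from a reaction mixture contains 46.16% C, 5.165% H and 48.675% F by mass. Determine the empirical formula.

Assume 100 g: 46.16 g C, 5.165 g H, 48.675 g F.
C: 46.16 g ÷ 12.01 g/mol = 3.843 mol
H: 5.165 g ÷ 1.008 g/mol = 5.124 mol
F: 48.675 g ÷ 19.00 g/mol = 2.562 mol
Divide by the smallest (2.562 mol F): C 1.500, H 2.000, F 1.000
×2: C 3.00, H 4.00, F 2.00 → C3H4F2

C3H4F2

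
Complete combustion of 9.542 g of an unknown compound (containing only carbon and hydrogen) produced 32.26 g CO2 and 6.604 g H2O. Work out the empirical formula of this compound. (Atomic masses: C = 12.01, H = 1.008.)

mol C = 32.26 / 44.01 = 0.7330; mass C = 0.7330 × 12.01 = 8.804 g
mol H = 2 × (6.604 / 18.02) = 0.7330; mass H = 0.7330 × 1.008 = 0.7388 g
Divide by the smallest (0.733 mol H): C 1.000, H 1.000
→ CH

CH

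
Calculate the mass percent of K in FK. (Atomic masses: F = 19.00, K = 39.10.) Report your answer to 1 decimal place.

67.3%

Molar mass = 1(19.00) + 1(39.10) = 58.100 g/mol
Mass of K per mole = 1 × 39.10 = 39.100 g
% K = 39.100 / 58.100 × 100 = 67.3%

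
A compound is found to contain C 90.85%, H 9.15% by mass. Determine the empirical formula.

C5H6

Assume 100 g: 90.85 g C, 9.15 g H.
C: 90.85 g ÷ 12.01 g/mol = 7.565 mol
H: 9.15 g ÷ 1.008 g/mol = 9.077 mol
Smallest is C at 7.565 mol; normalising gives C 1.000, H 1.200
×5: C 5.00, H 6.00 → C5H6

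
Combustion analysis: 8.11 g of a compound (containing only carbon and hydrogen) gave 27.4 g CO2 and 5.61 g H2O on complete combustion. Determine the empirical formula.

mol C = 27.4 / 44.01 = 0.6226; mass C = 0.6226 × 12.01 = 7.477 g
mol H = 2 × (5.61 / 18.02) = 0.6226; mass H = 0.6226 × 1.008 = 0.6276 g
Divide by the smallest (0.6226 mol C): C 1.000, H 1.000
≈ 1:1 → CH

CH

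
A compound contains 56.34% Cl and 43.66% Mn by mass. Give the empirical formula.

Assume 100 g: 56.34 g Cl, 43.66 g Mn.
n(Cl) = 56.34/35.45 = 1.589, n(Mn) = 43.66/54.94 = 0.7947
Ratios (÷ 0.7947): Cl 2.000, Mn 1.000
Ratio ≈ 2:1, so the empirical formula is Cl2Mn

Cl2Mn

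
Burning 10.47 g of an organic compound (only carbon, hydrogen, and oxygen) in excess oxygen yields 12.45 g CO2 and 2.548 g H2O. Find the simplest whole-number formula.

mol C = 12.45 / 44.01 = 0.2829; mass C = 0.2829 × 12.01 = 3.398 g
mol H = 2 × (2.548 / 18.02) = 0.2828; mass H = 0.2828 × 1.008 = 0.2851 g
mass O = 10.47 − (3.683) = 6.787 g → mol O = 0.4242
Smallest is H at 0.2828 mol; normalising gives C 1.000, H 1.000, O 1.500
Multiply by 2: C 2.00, H 2.00, O 3.00 → C2H2O3

C2H2O3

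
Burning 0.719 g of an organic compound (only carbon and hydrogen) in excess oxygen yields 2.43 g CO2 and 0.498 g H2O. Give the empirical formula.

CH

mol C = 2.43 / 44.01 = 0.05521; mass C = 0.05521 × 12.01 = 0.6631 g
mol H = 2 × (0.498 / 18.02) = 0.05527; mass H = 0.05527 × 1.008 = 0.05571 g
Smallest is C at 0.05521 mol; normalising gives C 1.000, H 1.001
→ CH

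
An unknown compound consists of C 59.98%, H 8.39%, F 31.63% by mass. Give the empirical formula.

Assume 100 g: 59.98 g C, 8.39 g H, 31.63 g F.
n(C) = 59.98/12.01 = 4.994, n(H) = 8.39/1.008 = 8.323, n(F) = 31.63/19.00 = 1.665
Divide by the smallest (1.665 mol F): C 3.000, H 5.000, F 1.000
≈ 3:5:1 → C3H5F

C3H5F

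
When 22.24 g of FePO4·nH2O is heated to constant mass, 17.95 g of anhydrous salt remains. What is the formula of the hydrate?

FePO4·2H2O

Mass of water lost = 22.24 − 17.95 = 4.29 g → 4.29 / 18.02 = 0.2381 mol H2O
Molar mass of FePO4 = 150.82 g/mol → mol FePO4 = 17.95 / 150.82 = 0.119
n = 0.2381 / 0.119 = 2.00 ≈ 2 → FePO4·2H2O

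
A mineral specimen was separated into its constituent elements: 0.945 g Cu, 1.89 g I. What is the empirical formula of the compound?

CuI

Moles — Cu: 0.945 / 63.55 = 0.01487 mol; I: 1.89 / 126.90 = 0.01489 mol
Ratios (÷ 0.01487): Cu 1.000, I 1.002
≈ 1:1 → CuI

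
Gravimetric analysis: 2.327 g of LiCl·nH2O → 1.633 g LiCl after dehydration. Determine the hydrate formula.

LiCl·H2O

Mass of water lost = 2.327 − 1.633 = 0.694 g → 0.694 / 18.02 = 0.03851 mol H2O
Molar mass of LiCl = 42.39 g/mol → mol LiCl = 1.633 / 42.39 = 0.03852
n = 0.03851 / 0.03852 = 1.00 ≈ 1 → LiCl·H2O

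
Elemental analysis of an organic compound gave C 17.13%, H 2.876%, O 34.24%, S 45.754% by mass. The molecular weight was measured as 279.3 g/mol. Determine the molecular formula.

C4H8O6S4

Assume 100 g: 17.13 g C, 2.876 g H, 34.24 g O, 45.754 g S.
C: 17.13 g ÷ 12.01 g/mol = 1.426 mol
H: 2.876 g ÷ 1.008 g/mol = 2.853 mol
O: 34.24 g ÷ 16.00 g/mol = 2.14 mol
S: 45.754 g ÷ 32.07 g/mol = 1.427 mol
Divide by the smallest (1.426 mol C): C 1.000, H 2.000, O 1.500, S 1.000
Scaling by 2: C 2.00, H 4.00, O 3.00, S 2.00 → C2H4O3S2
Empirical-formula mass = 140.19 g/mol
n = 279.3 / 140.19 = 1.99 ≈ 2
Molecular formula = (C2H4O3S2)×2 = C4H8O6S4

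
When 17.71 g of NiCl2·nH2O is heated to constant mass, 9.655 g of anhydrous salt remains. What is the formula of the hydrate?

NiCl2·6H2O

Mass of water lost = 17.71 − 9.655 = 8.055 g → 8.055 / 18.02 = 0.447 mol H2O
Molar mass of NiCl2 = 129.59 g/mol → mol NiCl2 = 9.655 / 129.59 = 0.0745
n = 0.447 / 0.0745 = 6.00 ≈ 6 → NiCl2·6H2O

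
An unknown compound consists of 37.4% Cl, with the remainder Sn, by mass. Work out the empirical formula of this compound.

Assume 100 g: 37.4 g Cl, 62.6 g Sn.
n(Cl) = 37.4/35.45 = 1.055, n(Sn) = 62.6/118.71 = 0.5273
Smallest is Sn at 0.5273 mol; normalising gives Cl 2.001, Sn 1.000
Ratio ≈ 2:1, so the empirical formula is Cl2Sn

Cl2Sn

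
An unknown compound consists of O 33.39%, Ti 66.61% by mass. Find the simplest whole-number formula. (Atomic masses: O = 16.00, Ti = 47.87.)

Assume 100 g: 33.39 g O, 66.61 g Ti.
O: 33.39 g ÷ 16.00 g/mol = 2.087 mol
Ti: 66.61 g ÷ 47.87 g/mol = 1.391 mol
Smallest is Ti at 1.391 mol; normalising gives O 1.500, Ti 1.000
Multiply by 2: O 3.00, Ti 2.00 → O3Ti2

O3Ti2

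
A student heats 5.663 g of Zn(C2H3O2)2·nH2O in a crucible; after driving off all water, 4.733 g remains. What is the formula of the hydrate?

Zn(C2H3O2)2·2H2O

Mass of water lost = 5.663 − 4.733 = 0.93 g → 0.93 / 18.02 = 0.05161 mol H2O
Molar mass of Zn(C2H3O2)2 = 183.47 g/mol → mol Zn(C2H3O2)2 = 4.733 / 183.47 = 0.0258
n = 0.05161 / 0.0258 = 2.00 ≈ 2 → Zn(C2H3O2)2·2H2O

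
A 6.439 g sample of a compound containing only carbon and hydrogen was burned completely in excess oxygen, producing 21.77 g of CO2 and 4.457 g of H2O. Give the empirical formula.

CH

mol C = 21.77 / 44.01 = 0.4947; mass C = 0.4947 × 12.01 = 5.941 g
mol H = 2 × (4.457 / 18.02) = 0.4947; mass H = 0.4947 × 1.008 = 0.4986 g
Divide by the smallest (0.4947 mol C): C 1.000, H 1.000
Ratio ≈ 1:1, so the empirical formula is CH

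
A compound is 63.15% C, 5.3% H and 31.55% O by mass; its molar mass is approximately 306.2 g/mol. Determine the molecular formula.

Assume 100 g: 63.15 g C, 5.3 g H, 31.55 g O.
n(C) = 63.15/12.01 = 5.258, n(H) = 5.3/1.008 = 5.258, n(O) = 31.55/16.00 = 1.972
Ratios (÷ 1.972): C 2.667, H 2.666, O 1.000
Multiply by 3: C 8.00, H 8.00, O 3.00 → C8H8O3
Empirical-formula mass = 152.14 g/mol
n = 306.2 / 152.14 = 2.01 ≈ 2
Molecular formula = (C8H8O3)×2 = C16H16O6

C16H16O6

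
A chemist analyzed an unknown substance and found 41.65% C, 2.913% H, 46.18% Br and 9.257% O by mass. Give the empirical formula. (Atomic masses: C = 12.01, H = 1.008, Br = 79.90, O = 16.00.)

C6H5BrO

Assume 100 g: 41.65 g C, 2.913 g H, 46.18 g Br, 9.257 g O.
C: 41.65 g ÷ 12.01 g/mol = 3.468 mol
H: 2.913 g ÷ 1.008 g/mol = 2.89 mol
Br: 46.18 g ÷ 79.90 g/mol = 0.578 mol
O: 9.257 g ÷ 16.00 g/mol = 0.5786 mol
Ratios (÷ 0.578): C 6.000, H 5.000, Br 1.000, O 1.001
→ C6H5BrO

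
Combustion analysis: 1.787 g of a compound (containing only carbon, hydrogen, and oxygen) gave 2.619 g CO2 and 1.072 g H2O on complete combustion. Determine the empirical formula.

mol C = 2.619 / 44.01 = 0.05951; mass C = 0.05951 × 12.01 = 0.7147 g
mol H = 2 × (1.072 / 18.02) = 0.1190; mass H = 0.1190 × 1.008 = 0.1199 g
mass O = 1.787 − (0.8346) = 0.9524 g → mol O = 0.05952
Ratios (÷ 0.05951): C 1.000, H 1.999, O 1.000
Ratio ≈ 1:2:1, so the empirical formula is CH2O

CH2O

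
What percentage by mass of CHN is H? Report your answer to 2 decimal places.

Molar mass = 1(12.01) + 1(1.008) + 1(14.01) = 27.028 g/mol
Mass of H per mole = 1 × 1.008 = 1.008 g
% H = 1.008 / 27.028 × 100 = 3.73%

3.73%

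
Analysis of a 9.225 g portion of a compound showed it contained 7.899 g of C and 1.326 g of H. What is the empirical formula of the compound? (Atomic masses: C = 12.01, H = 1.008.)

Moles — C: 7.899 / 12.01 = 0.6577 mol; H: 1.326 / 1.008 = 1.315 mol
Smallest is C at 0.6577 mol; normalising gives C 1.000, H 2.000
≈ 1:2 → CH2

CH2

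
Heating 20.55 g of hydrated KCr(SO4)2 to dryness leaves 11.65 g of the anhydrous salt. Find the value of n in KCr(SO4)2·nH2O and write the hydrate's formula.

KCr(SO4)2·12H2O

Mass of water lost = 20.55 − 11.65 = 8.9 g → 8.9 / 18.02 = 0.4939 mol H2O
Molar mass of KCr(SO4)2 = 283.24 g/mol → mol KCr(SO4)2 = 11.65 / 283.24 = 0.04113
n = 0.4939 / 0.04113 = 12.01 ≈ 12 → KCr(SO4)2·12H2O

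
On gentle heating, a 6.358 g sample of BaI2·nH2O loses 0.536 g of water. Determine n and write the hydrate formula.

BaI2·2H2O

Mass of anhydrous BaI2 = 6.358 − 0.536 = 5.822 g
mol H2O = 0.536 / 18.02 = 0.02974
Molar mass of BaI2 = 391.13 g/mol → mol BaI2 = 5.822 / 391.13 = 0.01489
n = 0.02974 / 0.01489 = 2.00 ≈ 2 → BaI2·2H2O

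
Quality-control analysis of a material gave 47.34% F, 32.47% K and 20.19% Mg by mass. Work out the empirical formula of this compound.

Assume 100 g: 47.34 g F, 32.47 g K, 20.19 g Mg.
F: 47.34 g ÷ 19.00 g/mol = 2.492 mol
K: 32.47 g ÷ 39.10 g/mol = 0.8304 mol
Mg: 20.19 g ÷ 24.31 g/mol = 0.8305 mol
Divide by the smallest (0.8304 mol K): F 3.000, K 1.000, Mg 1.000
→ F3KMg

F3KMg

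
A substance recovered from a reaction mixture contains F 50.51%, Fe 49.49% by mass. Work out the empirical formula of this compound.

F3Fe

Assume 100 g: 50.51 g F, 49.49 g Fe.
F: 50.51 g ÷ 19.00 g/mol = 2.658 mol
Fe: 49.49 g ÷ 55.85 g/mol = 0.8861 mol
Smallest is Fe at 0.8861 mol; normalising gives F 3.000, Fe 1.000
≈ 3:1 → F3Fe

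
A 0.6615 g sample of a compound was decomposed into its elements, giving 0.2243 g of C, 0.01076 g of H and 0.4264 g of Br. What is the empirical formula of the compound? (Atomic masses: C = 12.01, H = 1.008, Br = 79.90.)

n(C) = 0.2243/12.01 = 0.01868, n(H) = 0.01076/1.008 = 0.01067, n(Br) = 0.4264/79.90 = 0.005337
Divide by the smallest (0.005337 mol Br): C 3.500, H 2.000, Br 1.000
×2: C 7.00, H 4.00, Br 2.00 → C7H4Br2

C7H4Br2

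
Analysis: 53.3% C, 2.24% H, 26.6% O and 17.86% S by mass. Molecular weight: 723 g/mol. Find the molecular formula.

Assume 100 g: 53.3 g C, 2.24 g H, 26.6 g O, 17.86 g S.
C: 53.3 g ÷ 12.01 g/mol = 4.438 mol
H: 2.24 g ÷ 1.008 g/mol = 2.222 mol
O: 26.6 g ÷ 16.00 g/mol = 1.663 mol
S: 17.86 g ÷ 32.07 g/mol = 0.5569 mol
Smallest is S at 0.5569 mol; normalising gives C 7.969, H 3.990, O 2.985, S 1.000
→ C8H4O3S
Empirical-formula mass = 180.18 g/mol
n = 723 / 180.18 = 4.01 ≈ 4
Molecular formula = (C8H4O3S)×4 = C32H16O12S4

C32H16O12S4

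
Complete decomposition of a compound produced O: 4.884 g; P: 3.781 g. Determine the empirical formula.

O5P2

n(O) = 4.884/16.00 = 0.3053, n(P) = 3.781/30.97 = 0.1221
Divide by the smallest (0.1221 mol P): O 2.500, P 1.000
×2: O 5.00, P 2.00 → O5P2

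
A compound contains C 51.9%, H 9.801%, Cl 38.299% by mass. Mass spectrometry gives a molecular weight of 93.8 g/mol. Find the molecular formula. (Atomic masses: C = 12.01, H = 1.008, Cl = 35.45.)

Assume 100 g: 51.9 g C, 9.801 g H, 38.299 g Cl.
C: 51.9 g ÷ 12.01 g/mol = 4.321 mol
H: 9.801 g ÷ 1.008 g/mol = 9.723 mol
Cl: 38.299 g ÷ 35.45 g/mol = 1.08 mol
Divide by the smallest (1.08 mol Cl): C 4.000, H 9.000, Cl 1.000
Ratio ≈ 4:9:1, so the empirical formula is C4H9Cl
Empirical-formula mass = 92.56 g/mol
n = 93.8 / 92.56 = 1.01 ≈ 1
Molecular formula = empirical formula = C4H9Cl

C4H9Cl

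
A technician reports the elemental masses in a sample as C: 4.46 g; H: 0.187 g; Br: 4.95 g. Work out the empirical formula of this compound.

C6H3Br

n(C) = 4.46/12.01 = 0.3714, n(H) = 0.187/1.008 = 0.1855, n(Br) = 4.95/79.90 = 0.06195
Divide by the smallest (0.06195 mol Br): C 5.994, H 2.994, Br 1.000
≈ 6:3:1 → C6H3Br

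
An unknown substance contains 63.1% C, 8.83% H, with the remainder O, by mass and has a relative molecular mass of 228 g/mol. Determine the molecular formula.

Assume 100 g: 63.1 g C, 8.83 g H, 28.07 g O.
C: 63.1 g ÷ 12.01 g/mol = 5.254 mol
H: 8.83 g ÷ 1.008 g/mol = 8.76 mol
O: 28.07 g ÷ 16.00 g/mol = 1.754 mol
Divide by the smallest (1.754 mol O): C 2.995, H 4.993, O 1.000
Ratio ≈ 3:5:1, so the empirical formula is C3H5O
Empirical-formula mass = 57.07 g/mol
n = 228 / 57.07 = 4.00 ≈ 4
Molecular formula = (C3H5O)×4 = C12H20O4

C12H20O4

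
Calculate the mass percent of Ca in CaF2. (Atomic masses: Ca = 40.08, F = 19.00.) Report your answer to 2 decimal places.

Molar mass = 1(40.08) + 2(19.00) = 78.080 g/mol
Mass of Ca per mole = 1 × 40.08 = 40.080 g
% Ca = 40.080 / 78.080 × 100 = 51.33%

51.33%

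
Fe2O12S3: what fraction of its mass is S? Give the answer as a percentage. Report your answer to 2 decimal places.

Molar mass = 2(55.85) + 12(16.00) + 3(32.07) = 399.910 g/mol
Mass of S per mole = 3 × 32.07 = 96.210 g
% S = 96.210 / 399.910 × 100 = 24.06%

24.06%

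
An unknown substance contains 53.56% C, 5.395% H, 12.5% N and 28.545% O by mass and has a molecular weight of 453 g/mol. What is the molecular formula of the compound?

C20H24N4O8

Assume 100 g: 53.56 g C, 5.395 g H, 12.5 g N, 28.545 g O.
C: 53.56 g ÷ 12.01 g/mol = 4.46 mol
H: 5.395 g ÷ 1.008 g/mol = 5.352 mol
N: 12.5 g ÷ 14.01 g/mol = 0.8922 mol
O: 28.545 g ÷ 16.00 g/mol = 1.784 mol
Smallest is N at 0.8922 mol; normalising gives C 4.998, H 5.999, N 1.000, O 2.000
≈ 5:6:1:2 → C5H6NO2
Empirical-formula mass = 112.11 g/mol
n = 453 / 112.11 = 4.04 ≈ 4
Molecular formula = (C5H6NO2)×4 = C20H24N4O8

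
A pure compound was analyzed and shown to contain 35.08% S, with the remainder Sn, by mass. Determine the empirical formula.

S2Sn

Assume 100 g: 35.08 g S, 64.92 g Sn.
S: 35.08 g ÷ 32.07 g/mol = 1.094 mol
Sn: 64.92 g ÷ 118.71 g/mol = 0.5469 mol
Smallest is Sn at 0.5469 mol; normalising gives S 2.000, Sn 1.000
≈ 2:1 → S2Sn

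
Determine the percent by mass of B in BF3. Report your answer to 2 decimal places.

15.94%

Molar mass = 1(10.81) + 3(19.00) = 67.810 g/mol
Mass of B per mole = 1 × 10.81 = 10.810 g
% B = 10.810 / 67.810 × 100 = 15.94%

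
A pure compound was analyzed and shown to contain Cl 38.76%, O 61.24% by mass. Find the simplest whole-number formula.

Cl2O7

Assume 100 g: 38.76 g Cl, 61.24 g O.
Cl: 38.76 g ÷ 35.45 g/mol = 1.093 mol
O: 61.24 g ÷ 16.00 g/mol = 3.828 mol
Smallest is Cl at 1.093 mol; normalising gives Cl 1.000, O 3.501
Scaling by 2: Cl 2.00, O 7.00 → Cl2O7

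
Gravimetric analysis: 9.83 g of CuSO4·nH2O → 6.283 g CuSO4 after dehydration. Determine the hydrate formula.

CuSO4·5H2O

Mass of water lost = 9.83 − 6.283 = 3.547 g → 3.547 / 18.02 = 0.1968 mol H2O
Molar mass of CuSO4 = 159.62 g/mol → mol CuSO4 = 6.283 / 159.62 = 0.03936
n = 0.1968 / 0.03936 = 5.00 ≈ 5 → CuSO4·5H2O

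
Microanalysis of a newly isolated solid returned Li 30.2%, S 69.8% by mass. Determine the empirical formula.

Assume 100 g: 30.2 g Li, 69.8 g S.
n(Li) = 30.2/6.94 = 4.352, n(S) = 69.8/32.07 = 2.176
Ratios (÷ 2.176): Li 1.999, S 1.000
≈ 2:1 → Li2S

Li2S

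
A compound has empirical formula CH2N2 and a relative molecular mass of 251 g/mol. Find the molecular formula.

C6H12N12

Empirical-formula mass = 42.05 g/mol
n = 251 / 42.05 = 5.97 ≈ 6
Molecular formula = (CH2N2)6 = C6H12N12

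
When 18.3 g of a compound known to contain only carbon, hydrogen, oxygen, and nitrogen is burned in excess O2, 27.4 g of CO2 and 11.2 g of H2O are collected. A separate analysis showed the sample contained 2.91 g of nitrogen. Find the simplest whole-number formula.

C3H6NO2

mol C = 27.4 / 44.01 = 0.6226; mass C = 0.6226 × 12.01 = 7.477 g
mol H = 2 × (11.2 / 18.02) = 1.243; mass H = 1.243 × 1.008 = 1.253 g
mol N = 2.91 / 14.01 = 0.2077
mass O = 18.3 − (11.64) = 6.660 g → mol O = 0.4162
Ratios (÷ 0.2077): C 2.997, H 5.985, N 1.000, O 2.004
≈ 3:6:1:2 → C3H6NO2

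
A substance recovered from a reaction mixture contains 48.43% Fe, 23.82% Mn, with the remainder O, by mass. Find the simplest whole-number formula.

Fe2MnO4

Assume 100 g: 48.43 g Fe, 23.82 g Mn, 27.75 g O.
Fe: 48.43 g ÷ 55.85 g/mol = 0.8671 mol
Mn: 23.82 g ÷ 54.94 g/mol = 0.4336 mol
O: 27.75 g ÷ 16.00 g/mol = 1.734 mol
Ratios (÷ 0.4336): Fe 2.000, Mn 1.000, O 4.000
→ Fe2MnO4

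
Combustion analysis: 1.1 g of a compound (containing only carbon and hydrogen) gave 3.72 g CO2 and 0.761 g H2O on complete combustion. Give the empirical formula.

CH

mol C = 3.72 / 44.01 = 0.08453; mass C = 0.08453 × 12.01 = 1.015 g
mol H = 2 × (0.761 / 18.02) = 0.08446; mass H = 0.08446 × 1.008 = 0.08514 g
Ratios (÷ 0.08446): C 1.001, H 1.000
Ratio ≈ 1:1, so the empirical formula is CH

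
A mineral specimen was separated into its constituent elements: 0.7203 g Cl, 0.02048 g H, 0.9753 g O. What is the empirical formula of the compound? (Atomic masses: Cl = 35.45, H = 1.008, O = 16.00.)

Cl: 0.7203 g ÷ 35.45 g/mol = 0.02032 mol
H: 0.02048 g ÷ 1.008 g/mol = 0.02032 mol
O: 0.9753 g ÷ 16.00 g/mol = 0.06096 mol
Divide by the smallest (0.02032 mol H): Cl 1.000, H 1.000, O 3.000
Ratio ≈ 1:1:3, so the empirical formula is ClHO3

ClHO3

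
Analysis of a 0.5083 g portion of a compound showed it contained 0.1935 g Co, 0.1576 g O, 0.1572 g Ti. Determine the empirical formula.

Moles — Co: 0.1935 / 58.93 = 0.003284 mol; O: 0.1576 / 16.00 = 0.00985 mol; Ti: 0.1572 / 47.87 = 0.003284 mol
Divide by the smallest (0.003284 mol Co): Co 1.000, O 3.000, Ti 1.000
→ CoO3Ti

CoO3Ti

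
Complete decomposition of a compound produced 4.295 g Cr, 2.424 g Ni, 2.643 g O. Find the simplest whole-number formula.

Cr2NiO4

Moles — Cr: 4.295 / 52.00 = 0.0826 mol; Ni: 2.424 / 58.69 = 0.0413 mol; O: 2.643 / 16.00 = 0.1652 mol
Divide by the smallest (0.0413 mol Ni): Cr 2.000, Ni 1.000, O 4.000
≈ 2:1:4 → Cr2NiO4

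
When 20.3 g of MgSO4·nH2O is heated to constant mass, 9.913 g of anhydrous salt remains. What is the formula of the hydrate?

MgSO4·7H2O

Mass of water lost = 20.3 − 9.913 = 10.39 g → 10.39 / 18.02 = 0.5764 mol H2O
Molar mass of MgSO4 = 120.38 g/mol → mol MgSO4 = 9.913 / 120.38 = 0.08235
n = 0.5764 / 0.08235 = 7.00 ≈ 7 → MgSO4·7H2O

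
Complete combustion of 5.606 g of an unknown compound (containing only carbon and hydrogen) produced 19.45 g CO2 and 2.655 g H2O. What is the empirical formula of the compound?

mol C = 19.45 / 44.01 = 0.4419; mass C = 0.4419 × 12.01 = 5.308 g
mol H = 2 × (2.655 / 18.02) = 0.2947; mass H = 0.2947 × 1.008 = 0.2970 g
Divide by the smallest (0.2947 mol H): C 1.500, H 1.000
Multiply by 2: C 3.00, H 2.00 → C3H2

C3H2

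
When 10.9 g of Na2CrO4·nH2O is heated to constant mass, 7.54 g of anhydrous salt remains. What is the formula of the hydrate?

Na2CrO4·4H2O

Mass of water lost = 10.9 − 7.54 = 3.36 g → 3.36 / 18.02 = 0.1865 mol H2O
Molar mass of Na2CrO4 = 161.98 g/mol → mol Na2CrO4 = 7.54 / 161.98 = 0.04655
n = 0.1865 / 0.04655 = 4.01 ≈ 4 → Na2CrO4·4H2O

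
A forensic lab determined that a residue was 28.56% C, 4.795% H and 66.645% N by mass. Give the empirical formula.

Assume 100 g: 28.56 g C, 4.795 g H, 66.645 g N.
Moles — C: 28.56 / 12.01 = 2.378 mol; H: 4.795 / 1.008 = 4.757 mol; N: 66.645 / 14.01 = 4.757 mol
Divide by the smallest (2.378 mol C): C 1.000, H 2.000, N 2.000
Ratio ≈ 1:2:2, so the empirical formula is CH2N2

CH2N2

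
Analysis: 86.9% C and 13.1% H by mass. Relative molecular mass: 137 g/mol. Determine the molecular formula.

C10H18

Assume 100 g: 86.9 g C, 13.1 g H.
Moles — C: 86.9 / 12.01 = 7.236 mol; H: 13.1 / 1.008 = 13 mol
Divide by the smallest (7.236 mol C): C 1.000, H 1.796
Multiply by 5: C 5.00, H 8.98 → C5H9
Empirical-formula mass = 69.12 g/mol
n = 137 / 69.12 = 1.98 ≈ 2
Molecular formula = (C5H9)×2 = C10H18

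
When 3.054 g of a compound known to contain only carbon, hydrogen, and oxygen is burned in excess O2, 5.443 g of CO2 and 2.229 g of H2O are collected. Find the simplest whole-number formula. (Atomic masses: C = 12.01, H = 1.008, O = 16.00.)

C3H6O2

mol C = 5.443 / 44.01 = 0.1237; mass C = 0.1237 × 12.01 = 1.485 g
mol H = 2 × (2.229 / 18.02) = 0.2474; mass H = 0.2474 × 1.008 = 0.2494 g
mass O = 3.054 − (1.735) = 1.319 g → mol O = 0.08245
Smallest is O at 0.08245 mol; normalising gives C 1.500, H 3.000, O 1.000
×2: C 3.00, H 6.00, O 2.00 → C3H6O2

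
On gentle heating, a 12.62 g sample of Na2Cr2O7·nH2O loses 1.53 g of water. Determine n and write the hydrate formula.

Mass of anhydrous Na2Cr2O7 = 12.62 − 1.53 = 11.09 g
mol H2O = 1.53 / 18.02 = 0.08491
Molar mass of Na2Cr2O7 = 261.98 g/mol → mol Na2Cr2O7 = 11.09 / 261.98 = 0.04233
n = 0.08491 / 0.04233 = 2.01 ≈ 2 → Na2Cr2O7·2H2O

Na2Cr2O7·2H2O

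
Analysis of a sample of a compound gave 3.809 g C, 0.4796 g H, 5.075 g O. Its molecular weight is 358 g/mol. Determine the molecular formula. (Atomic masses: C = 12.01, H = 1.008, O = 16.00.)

C12H18O12

C: 3.809 g ÷ 12.01 g/mol = 0.3172 mol
H: 0.4796 g ÷ 1.008 g/mol = 0.4758 mol
O: 5.075 g ÷ 16.00 g/mol = 0.3172 mol
Smallest is C at 0.3172 mol; normalising gives C 1.000, H 1.500, O 1.000
Multiply by 2: C 2.00, H 3.00, O 2.00 → C2H3O2
Empirical-formula mass = 59.04 g/mol
n = 358 / 59.04 = 6.06 ≈ 6
Molecular formula = (C2H3O2)×6 = C12H18O12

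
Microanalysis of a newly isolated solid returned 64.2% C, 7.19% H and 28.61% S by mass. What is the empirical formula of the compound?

C6H8S

Assume 100 g: 64.2 g C, 7.19 g H, 28.61 g S.
n(C) = 64.2/12.01 = 5.346, n(H) = 7.19/1.008 = 7.133, n(S) = 28.61/32.07 = 0.8921
Smallest is S at 0.8921 mol; normalising gives C 5.992, H 7.996, S 1.000
≈ 6:8:1 → C6H8S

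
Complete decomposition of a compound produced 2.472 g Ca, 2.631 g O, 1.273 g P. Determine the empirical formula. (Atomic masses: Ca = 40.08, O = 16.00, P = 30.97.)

Moles — Ca: 2.472 / 40.08 = 0.06168 mol; O: 2.631 / 16.00 = 0.1644 mol; P: 1.273 / 30.97 = 0.0411 mol
Smallest is P at 0.0411 mol; normalising gives Ca 1.500, O 4.000, P 1.000
Multiply by 2: Ca 3.00, O 8.00, P 2.00 → Ca3O8P2

Ca3O8P2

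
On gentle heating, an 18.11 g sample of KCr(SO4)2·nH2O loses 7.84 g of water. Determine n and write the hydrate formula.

KCr(SO4)2·12H2O

Mass of anhydrous KCr(SO4)2 = 18.11 − 7.84 = 10.27 g
mol H2O = 7.84 / 18.02 = 0.4351
Molar mass of KCr(SO4)2 = 283.24 g/mol → mol KCr(SO4)2 = 10.27 / 283.24 = 0.03626
n = 0.4351 / 0.03626 = 12.00 ≈ 12 → KCr(SO4)2·12H2O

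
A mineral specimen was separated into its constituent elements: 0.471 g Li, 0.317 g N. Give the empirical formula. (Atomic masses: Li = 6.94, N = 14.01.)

n(Li) = 0.471/6.94 = 0.06787, n(N) = 0.317/14.01 = 0.02263
Divide by the smallest (0.02263 mol N): Li 2.999, N 1.000
≈ 3:1 → Li3N

Li3N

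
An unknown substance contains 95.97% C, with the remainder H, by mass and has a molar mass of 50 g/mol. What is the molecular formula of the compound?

C4H2

Assume 100 g: 95.97 g C, 4.03 g H.
Moles — C: 95.97 / 12.01 = 7.991 mol; H: 4.03 / 1.008 = 3.998 mol
Ratios (÷ 3.998): C 1.999, H 1.000
Ratio ≈ 2:1, so the empirical formula is C2H
Empirical-formula mass = 25.03 g/mol
n = 50 / 25.03 = 2.00 ≈ 2
Molecular formula = (C2H)×2 = C4H2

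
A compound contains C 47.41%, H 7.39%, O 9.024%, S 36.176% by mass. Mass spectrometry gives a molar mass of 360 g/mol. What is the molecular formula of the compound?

Assume 100 g: 47.41 g C, 7.39 g H, 9.024 g O, 36.176 g S.
Moles — C: 47.41 / 12.01 = 3.948 mol; H: 7.39 / 1.008 = 7.331 mol; O: 9.024 / 16.00 = 0.564 mol; S: 36.176 / 32.07 = 1.128 mol
Smallest is O at 0.564 mol; normalising gives C 6.999, H 12.999, O 1.000, S 2.000
Ratio ≈ 7:13:1:2, so the empirical formula is C7H13OS2
Empirical-formula mass = 177.31 g/mol
n = 360 / 177.31 = 2.03 ≈ 2
Molecular formula = (C7H13OS2)×2 = C14H26O2S4

C14H26O2S4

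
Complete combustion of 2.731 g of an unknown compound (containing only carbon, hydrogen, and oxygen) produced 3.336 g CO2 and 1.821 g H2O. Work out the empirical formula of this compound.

C3H8O4

mol C = 3.336 / 44.01 = 0.07580; mass C = 0.07580 × 12.01 = 0.9104 g
mol H = 2 × (1.821 / 18.02) = 0.2021; mass H = 0.2021 × 1.008 = 0.2037 g
mass O = 2.731 − (1.114) = 1.617 g → mol O = 0.1011
Divide by the smallest (0.0758 mol C): C 1.000, H 2.666, O 1.333
Scaling by 3: C 3.00, H 8.00, O 4.00 → C3H8O4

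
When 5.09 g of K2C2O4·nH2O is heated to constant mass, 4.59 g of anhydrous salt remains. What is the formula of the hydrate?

Mass of water lost = 5.09 − 4.59 = 0.5 g → 0.5 / 18.02 = 0.02775 mol H2O
Molar mass of K2C2O4 = 166.22 g/mol → mol K2C2O4 = 4.59 / 166.22 = 0.02761
n = 0.02775 / 0.02761 = 1.00 ≈ 1 → K2C2O4·H2O

K2C2O4·H2O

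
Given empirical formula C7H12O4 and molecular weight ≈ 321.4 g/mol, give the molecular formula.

C14H24O8

Empirical-formula mass = 160.17 g/mol
n = 321.4 / 160.17 = 2.01 ≈ 2
Molecular formula = (C7H12O4)2 = C14H24O8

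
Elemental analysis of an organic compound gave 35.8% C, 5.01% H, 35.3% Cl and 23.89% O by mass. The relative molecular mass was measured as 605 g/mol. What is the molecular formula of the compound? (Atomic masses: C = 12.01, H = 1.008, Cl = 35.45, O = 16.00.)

C18H30Cl6O9

Assume 100 g: 35.8 g C, 5.01 g H, 35.3 g Cl, 23.89 g O.
C: 35.8 g ÷ 12.01 g/mol = 2.981 mol
H: 5.01 g ÷ 1.008 g/mol = 4.97 mol
Cl: 35.3 g ÷ 35.45 g/mol = 0.9958 mol
O: 23.89 g ÷ 16.00 g/mol = 1.493 mol
Divide by the smallest (0.9958 mol Cl): C 2.994, H 4.991, Cl 1.000, O 1.499
×2: C 5.99, H 9.98, Cl 2.00, O 3.00 → C6H10Cl2O3
Empirical-formula mass = 201.04 g/mol
n = 605 / 201.04 = 3.01 ≈ 3
Molecular formula = (C6H10Cl2O3)×3 = C18H30Cl6O9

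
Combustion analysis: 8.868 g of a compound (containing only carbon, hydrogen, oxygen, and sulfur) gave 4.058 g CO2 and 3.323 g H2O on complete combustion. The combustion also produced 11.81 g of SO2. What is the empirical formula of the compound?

CH4OS2

mol C = 4.058 / 44.01 = 0.09221; mass C = 0.09221 × 12.01 = 1.107 g
mol H = 2 × (3.323 / 18.02) = 0.3688; mass H = 0.3688 × 1.008 = 0.3718 g
mol S = 11.81 / 64.07 = 0.1843; mass S = 5.911 g
mass O = 8.868 − (7.391) = 1.477 g → mol O = 0.09234
Smallest is C at 0.09221 mol; normalising gives C 1.000, H 4.000, O 1.001, S 1.999
→ CH4OS2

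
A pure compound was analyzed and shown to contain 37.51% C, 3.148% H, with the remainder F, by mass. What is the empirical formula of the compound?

Assume 100 g: 37.51 g C, 3.148 g H, 59.342 g F.
n(C) = 37.51/12.01 = 3.123, n(H) = 3.148/1.008 = 3.123, n(F) = 59.342/19.00 = 3.123
Smallest is H at 3.123 mol; normalising gives C 1.000, H 1.000, F 1.000
→ CHF

CHF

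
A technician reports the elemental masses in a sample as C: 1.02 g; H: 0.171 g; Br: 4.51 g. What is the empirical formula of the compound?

C3H6Br2

C: 1.02 g ÷ 12.01 g/mol = 0.08493 mol
H: 0.171 g ÷ 1.008 g/mol = 0.1696 mol
Br: 4.51 g ÷ 79.90 g/mol = 0.05645 mol
Ratios (÷ 0.05645): C 1.505, H 3.005, Br 1.000
×2: C 3.01, H 6.01, Br 2.00 → C3H6Br2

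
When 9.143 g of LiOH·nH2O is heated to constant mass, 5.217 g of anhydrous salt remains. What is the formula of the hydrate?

Mass of water lost = 9.143 − 5.217 = 3.926 g → 3.926 / 18.02 = 0.2179 mol H2O
Molar mass of LiOH = 23.95 g/mol → mol LiOH = 5.217 / 23.95 = 0.2178
n = 0.2179 / 0.2178 = 1.00 ≈ 1 → LiOH·H2O

LiOH·H2O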